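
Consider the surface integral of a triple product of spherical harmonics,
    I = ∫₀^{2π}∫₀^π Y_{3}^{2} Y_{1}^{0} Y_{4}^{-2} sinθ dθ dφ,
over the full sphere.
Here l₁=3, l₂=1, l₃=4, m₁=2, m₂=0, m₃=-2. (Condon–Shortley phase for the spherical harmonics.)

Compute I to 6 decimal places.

0.213244

m-sum 0 ✓  L=8 even ✓  2≤4≤4 ✓
Π(2lᵢ+1) = 7×3×9 = 189
triangle coeff Δ(3,1,4) = 1/252
Σ_t [0,0]: t=0:+1/36 = 1/36
(3j)²=4/63 [(3 1 4; 0 0 0)], sign=+1
Σ_t [0,0]: t=0:+1/120 = 1/120
(3j)²=1/21 [(3 1 4; 2 0 -2)], sign=+1
⇒ 4πI² = 4/7
I = (+1)√(4/7/(4π)) = 0.21324362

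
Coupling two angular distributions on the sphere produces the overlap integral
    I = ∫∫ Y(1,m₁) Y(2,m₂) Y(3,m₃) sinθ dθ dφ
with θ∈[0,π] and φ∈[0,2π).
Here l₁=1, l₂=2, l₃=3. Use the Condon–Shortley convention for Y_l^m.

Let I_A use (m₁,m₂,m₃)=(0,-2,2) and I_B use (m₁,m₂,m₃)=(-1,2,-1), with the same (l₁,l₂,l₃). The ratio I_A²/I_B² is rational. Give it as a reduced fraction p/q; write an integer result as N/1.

5/1

l's match ⇒ only the (l;m) 3-j factors differ between A and B.
A: triangle coeff Δ(1,2,3) = 1/105; Σ_t [0,0]: t=0:+1/24 = 1/24; (3j)²=1/21 [(1 2 3; 0 -2 2)], sign=-1
B: triangle coeff Δ(1,2,3) = 1/105; Σ_t [0,0]: t=0:+1/48 = 1/48; (3j)²=1/105 [(1 2 3; -1 2 -1)], sign=+1
I_A²/I_B² = (1/21)/(1/105) = 5/1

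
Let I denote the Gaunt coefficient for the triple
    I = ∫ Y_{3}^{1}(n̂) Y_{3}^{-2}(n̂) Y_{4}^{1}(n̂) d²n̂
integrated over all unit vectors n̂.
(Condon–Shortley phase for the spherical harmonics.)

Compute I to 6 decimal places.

0.145070

Checks pass: Σm=0; 10 even; l₃=4∈[0,6].
(2·3+1)(2·3+1)(2·4+1) = 441
Δ: 2! 4! 4! / 11! → 1/34650
sum: t=0:+1/72 t=1:−1/16 t=2:+1/72 = -5/144
3j²(3 3 4; 0 0 0) = Δ·Π!·Σ² = 2/77  (sign -1)
sum: t=0:+1/48 t=1:−1/144 = 1/72
3j²(3 3 4; 1 -2 1) = Δ·Π!·Σ² = 16/693  (sign -1)
combine: 4πI² = 441·2/77·16/693 = 32/121
take √, sign +1: I = 0.14506992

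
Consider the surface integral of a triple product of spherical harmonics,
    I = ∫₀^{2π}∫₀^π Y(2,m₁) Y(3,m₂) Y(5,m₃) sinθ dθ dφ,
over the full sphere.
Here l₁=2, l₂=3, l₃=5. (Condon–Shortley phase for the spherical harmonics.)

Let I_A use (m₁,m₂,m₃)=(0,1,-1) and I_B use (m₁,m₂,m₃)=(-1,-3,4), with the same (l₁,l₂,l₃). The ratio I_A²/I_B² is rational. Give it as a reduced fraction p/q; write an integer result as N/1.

15/14

Shared (l₁,l₂,l₃)=(2,3,5): N and (l;000)² cancel in I_A²/I_B².
A: Δ = 0!·4!·6!/11! = 1/2310; Racah Σ t=0..0: t=0:+1/192 = 1/192; ⇒ 3j(2 3 5; 0 1 -1)² = 3/77, sgn +1
B: Δ = 0!·4!·6!/11! = 1/2310; Racah Σ t=0..0: t=0:+1/4320 = 1/4320; ⇒ 3j(2 3 5; -1 -3 4)² = 2/55, sgn -1
I_A²/I_B² = (3/77)/(2/55) = 15/14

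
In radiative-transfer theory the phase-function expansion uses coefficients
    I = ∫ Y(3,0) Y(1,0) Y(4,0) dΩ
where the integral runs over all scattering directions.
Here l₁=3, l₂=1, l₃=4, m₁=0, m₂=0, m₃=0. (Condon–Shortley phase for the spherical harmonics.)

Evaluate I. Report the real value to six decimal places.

0.246233

Checks pass: Σm=0; 8 even; l₃=4∈[2,4].
(2·3+1)(2·1+1)(2·4+1) = 189
Δ: 0! 6! 2! / 9! → 1/252
sum: t=0:+1/36 = 1/36
3j²(3 1 4; 0 0 0) = Δ·Π!·Σ² = 4/63  (sign +1)
(m-triple is (0,0,0) — same symbol as above.)
combine: 4πI² = 189·4/63·4/63 = 16/21
take √, sign +1: I = 0.24623252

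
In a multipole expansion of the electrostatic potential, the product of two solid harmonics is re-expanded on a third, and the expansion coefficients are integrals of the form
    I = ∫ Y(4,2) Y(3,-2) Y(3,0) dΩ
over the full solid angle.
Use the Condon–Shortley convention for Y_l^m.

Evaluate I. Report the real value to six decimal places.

-0.044418

Checks pass: Σm=0; 10 even; l₃=3∈[1,7].
(2·4+1)(2·3+1)(2·3+1) = 441
Δ: 4! 4! 2! / 11! → 1/34650
sum: t=1:−1/72 t=2:+1/16 t=3:−1/72 = 5/144
3j²(4 3 3; 0 0 0) = Δ·Π!·Σ² = 2/77  (sign -1)
sum: t=0:+1/96 t=1:−1/72 = -1/288
3j²(4 3 3; 2 -2 0) = Δ·Π!·Σ² = 1/462  (sign +1)
combine: 4πI² = 441·2/77·1/462 = 3/121
take √, sign -1: I = -0.04441841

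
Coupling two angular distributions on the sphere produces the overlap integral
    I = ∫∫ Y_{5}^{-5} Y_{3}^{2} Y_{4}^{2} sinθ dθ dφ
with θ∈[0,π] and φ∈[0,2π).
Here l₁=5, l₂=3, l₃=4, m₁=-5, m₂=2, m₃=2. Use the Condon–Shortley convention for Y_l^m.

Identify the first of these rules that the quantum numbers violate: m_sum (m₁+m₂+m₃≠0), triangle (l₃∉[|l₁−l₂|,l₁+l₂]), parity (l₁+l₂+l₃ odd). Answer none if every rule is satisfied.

m₁+m₂+m₃ = -5 + 2 + 2 = -1  ✗
triangle: |5−3|=2 ≤ l₃=4 ≤ 5+3=8
parity: l₁+l₂+l₃ = 12 is even

m_sum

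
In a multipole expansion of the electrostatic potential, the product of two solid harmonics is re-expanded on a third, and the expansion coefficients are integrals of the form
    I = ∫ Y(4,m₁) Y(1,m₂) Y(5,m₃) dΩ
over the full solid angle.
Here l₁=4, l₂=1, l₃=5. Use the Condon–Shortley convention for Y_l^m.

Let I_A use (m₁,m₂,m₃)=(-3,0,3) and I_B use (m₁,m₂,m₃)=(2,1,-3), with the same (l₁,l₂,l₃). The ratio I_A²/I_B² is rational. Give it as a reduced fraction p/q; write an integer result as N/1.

Same 4,1,5: normalisation and zero-m 3j drop out of the ratio.
A: Δ: 0! 8! 2! / 11! → 1/495; sum: t=0:+1/5040 = 1/5040; 3j²(4 1 5; -3 0 3) = Δ·Π!·Σ² = 16/495  (sign +1)
B: Δ: 0! 8! 2! / 11! → 1/495; sum: t=0:+1/2880 = 1/2880; 3j²(4 1 5; 2 1 -3) = Δ·Π!·Σ² = 28/495  (sign +1)
I_A²/I_B² = (16/495)/(28/495) = 4/7

4/7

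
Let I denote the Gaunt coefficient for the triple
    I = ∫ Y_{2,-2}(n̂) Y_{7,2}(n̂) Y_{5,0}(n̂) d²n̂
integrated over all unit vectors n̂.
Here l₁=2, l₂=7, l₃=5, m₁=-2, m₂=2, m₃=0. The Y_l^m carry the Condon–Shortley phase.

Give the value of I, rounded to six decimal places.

Rules hold: Σm=0, L=14 even, 5≤5≤9.
N = 5·15·11 = 825
Δ = 4!·0!·10!/15! = 1/15015
Racah Σ t=2..2: t=2:+1/57600 = 1/57600
⇒ 3j(2 7 5; 0 0 0)² = 21/715, sgn -1
Racah Σ t=4..4: t=4:+1/345600 = 1/345600
⇒ 3j(2 7 5; -2 2 0)² = 6/715, sgn -1
4πI² = N·(3j₀)²·(3jₘ)² = 378/1859
I = +1·√(0.203335/4π) = 0.12720415

0.127204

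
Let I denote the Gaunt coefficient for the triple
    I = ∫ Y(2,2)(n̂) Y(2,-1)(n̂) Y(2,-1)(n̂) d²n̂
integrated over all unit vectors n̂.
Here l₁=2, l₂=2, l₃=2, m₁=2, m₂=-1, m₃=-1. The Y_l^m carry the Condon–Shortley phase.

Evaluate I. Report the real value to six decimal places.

Checks pass: Σm=0; 6 even; l₃=2∈[0,4].
(2·2+1)(2·2+1)(2·2+1) = 125
Δ: 2! 2! 2! / 7! → 1/630
sum: t=0:+1/8 t=1:−1/1 t=2:+1/8 = -3/4
3j²(2 2 2; 0 0 0) = Δ·Π!·Σ² = 2/35  (sign -1)
sum: t=0:+1/4 = 1/4
3j²(2 2 2; 2 -1 -1) = Δ·Π!·Σ² = 3/35  (sign -1)
combine: 4πI² = 125·2/35·3/35 = 30/49
take √, sign +1: I = 0.22072812

0.220728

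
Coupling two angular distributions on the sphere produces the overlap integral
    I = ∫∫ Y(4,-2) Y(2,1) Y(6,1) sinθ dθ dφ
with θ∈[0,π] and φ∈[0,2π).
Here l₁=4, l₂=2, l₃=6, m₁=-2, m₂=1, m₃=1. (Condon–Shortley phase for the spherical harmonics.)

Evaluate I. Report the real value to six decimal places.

m-sum 0 ✓  L=12 even ✓  2≤6≤6 ✓
Π(2lᵢ+1) = 9×5×13 = 585
triangle coeff Δ(4,2,6) = 1/6435
Σ_t [0,0]: t=0:+1/2304 = 1/2304
(3j)²=5/143 [(4 2 6; 0 0 0)], sign=+1
Σ_t [0,0]: t=0:+1/8640 = 1/8640
(3j)²=14/1287 [(4 2 6; -2 1 1)], sign=-1
⇒ 4πI² = 350/1573
I = (-1)√(350/1573/(4π)) = -0.13306527

-0.133065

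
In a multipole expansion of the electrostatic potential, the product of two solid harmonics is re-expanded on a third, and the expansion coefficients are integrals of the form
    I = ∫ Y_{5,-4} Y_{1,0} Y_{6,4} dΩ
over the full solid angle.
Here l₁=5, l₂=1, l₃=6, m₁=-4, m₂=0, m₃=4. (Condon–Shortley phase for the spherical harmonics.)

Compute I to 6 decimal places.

0.182727

Checks pass: Σm=0; 12 even; l₃=6∈[4,6].
(2·5+1)(2·1+1)(2·6+1) = 429
Δ: 0! 10! 2! / 13! → 1/858
sum: t=0:+1/14400 = 1/14400
3j²(5 1 6; 0 0 0) = Δ·Π!·Σ² = 6/143  (sign +1)
sum: t=0:+1/362880 = 1/362880
3j²(5 1 6; -4 0 4) = Δ·Π!·Σ² = 10/429  (sign +1)
combine: 4πI² = 429·6/143·10/429 = 60/143
take √, sign +1: I = 0.18272698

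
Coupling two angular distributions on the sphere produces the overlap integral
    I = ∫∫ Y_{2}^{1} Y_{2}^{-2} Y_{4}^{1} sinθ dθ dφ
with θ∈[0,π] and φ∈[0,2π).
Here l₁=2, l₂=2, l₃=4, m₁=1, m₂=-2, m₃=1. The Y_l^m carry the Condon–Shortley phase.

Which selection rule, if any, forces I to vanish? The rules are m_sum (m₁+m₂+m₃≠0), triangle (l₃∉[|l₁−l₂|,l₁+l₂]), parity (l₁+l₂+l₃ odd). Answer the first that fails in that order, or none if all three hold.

azimuthal sum: 1 − 2 + 1 = 0  ✓
0 ≤ 4 ≤ 4 (triangle on l)  ✓
L = 2 + 2 + 4 = 8 (even)  ✓

none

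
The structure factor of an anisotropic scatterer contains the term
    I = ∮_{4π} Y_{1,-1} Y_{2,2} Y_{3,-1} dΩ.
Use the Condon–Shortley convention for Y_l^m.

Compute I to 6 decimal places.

Checks pass: Σm=0; 6 even; l₃=3∈[1,3].
(2·1+1)(2·2+1)(2·3+1) = 105
Δ: 0! 2! 4! / 7! → 1/105
sum: t=0:+1/4 = 1/4
3j²(1 2 3; 0 0 0) = Δ·Π!·Σ² = 3/35  (sign -1)
sum: t=0:+1/48 = 1/48
3j²(1 2 3; -1 2 -1) = Δ·Π!·Σ² = 1/105  (sign +1)
combine: 4πI² = 105·3/35·1/105 = 3/35
take √, sign -1: I = -0.08258890

-0.082589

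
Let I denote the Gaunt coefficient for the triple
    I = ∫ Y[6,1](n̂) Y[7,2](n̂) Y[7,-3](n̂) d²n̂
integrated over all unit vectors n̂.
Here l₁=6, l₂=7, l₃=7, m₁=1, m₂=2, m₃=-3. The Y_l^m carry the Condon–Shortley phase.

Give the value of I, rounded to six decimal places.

-0.088297

Rules hold: Σm=0, L=20 even, 1≤7≤13.
N = 13·15·15 = 2925
Δ = 6!·6!·8!/21! = 1/2444321880
Racah Σ t=0..6: t=0:+1/2612736000 t=1:−1/20736000 t=2:+1/1658880 t=3:−1/746496 t=4:+1/1658880 t=5:−1/20736000 t=6:+1/2612736000 = -1/4354560
⇒ 3j(6 7 7; 0 0 0)² = 1000/138567, sgn +1
Racah Σ t=1..5: t=1:−1/232243200 t=2:+1/8709120 t=3:−1/2488320 t=4:+1/4147200 t=5:−1/49766400 = -7/99532800
⇒ 3j(6 7 7; 1 2 -3)² = 1715/369512, sgn -1
4πI² = N·(3j₀)²·(3jₘ)² = 16078125/164109517
I = -1·√(0.0979719/4π) = -0.08829699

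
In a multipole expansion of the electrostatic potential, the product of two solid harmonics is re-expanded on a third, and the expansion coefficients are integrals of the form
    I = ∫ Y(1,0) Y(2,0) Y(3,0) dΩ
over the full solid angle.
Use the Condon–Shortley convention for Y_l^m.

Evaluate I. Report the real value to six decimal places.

Checks pass: Σm=0; 6 even; l₃=3∈[1,3].
(2·1+1)(2·2+1)(2·3+1) = 105
Δ: 0! 2! 4! / 7! → 1/105
sum: t=0:+1/4 = 1/4
3j²(1 2 3; 0 0 0) = Δ·Π!·Σ² = 3/35  (sign -1)
(m-triple is (0,0,0) — same symbol as above.)
combine: 4πI² = 105·3/35·3/35 = 27/35
take √, sign +1: I = 0.24776670

0.247767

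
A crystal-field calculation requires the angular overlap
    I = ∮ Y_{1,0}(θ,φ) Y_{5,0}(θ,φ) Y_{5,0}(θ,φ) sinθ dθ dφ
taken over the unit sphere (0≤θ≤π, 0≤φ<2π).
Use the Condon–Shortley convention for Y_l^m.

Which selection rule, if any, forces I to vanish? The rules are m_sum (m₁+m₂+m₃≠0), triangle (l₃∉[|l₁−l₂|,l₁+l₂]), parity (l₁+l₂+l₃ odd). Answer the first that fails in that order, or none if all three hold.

parity

azimuthal sum: 0 + 0 + 0 = 0  ✓
4 ≤ 5 ≤ 6 (triangle on l)  ✓
L = 1 + 5 + 5 = 11 (odd)  ✗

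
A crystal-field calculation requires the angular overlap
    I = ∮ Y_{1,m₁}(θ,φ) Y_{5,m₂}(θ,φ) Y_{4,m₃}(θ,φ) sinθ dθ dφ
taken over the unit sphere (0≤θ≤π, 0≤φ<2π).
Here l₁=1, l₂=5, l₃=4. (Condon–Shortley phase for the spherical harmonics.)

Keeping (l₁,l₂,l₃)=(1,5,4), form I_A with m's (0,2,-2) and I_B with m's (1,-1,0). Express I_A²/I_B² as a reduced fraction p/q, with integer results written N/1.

l's match ⇒ only the (l;m) 3-j factors differ between A and B.
A: triangle coeff Δ(1,5,4) = 1/495; Σ_t [1,1]: t=1:−1/1440 = -1/1440; (3j)²=7/165 [(1 5 4; 0 2 -2)], sign=-1
B: triangle coeff Δ(1,5,4) = 1/495; Σ_t [0,0]: t=0:+1/1152 = 1/1152; (3j)²=1/33 [(1 5 4; 1 -1 0)], sign=+1
I_A²/I_B² = (7/165)/(1/33) = 7/5

7/5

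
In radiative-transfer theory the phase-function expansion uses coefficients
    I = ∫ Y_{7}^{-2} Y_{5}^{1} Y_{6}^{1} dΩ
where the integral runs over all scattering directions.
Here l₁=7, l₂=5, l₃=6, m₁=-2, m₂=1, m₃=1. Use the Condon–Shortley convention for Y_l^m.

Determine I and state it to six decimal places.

0.118315

Rules hold: Σm=0, L=18 even, 2≤6≤12.
N = 15·11·13 = 2145
Δ = 6!·8!·4!/19! = 1/174594420
Racah Σ t=1..5: t=1:−1/4147200 t=2:+1/207360 t=3:−1/82944 t=4:+1/207360 t=5:−1/4147200 = -1/345600
⇒ 3j(7 5 6; 0 0 0)² = 420/46189, sgn -1
Racah Σ t=2..6: t=2:+1/5806080 t=3:−1/311040 t=4:+1/138240 t=5:−1/414720 t=6:+1/12441600 = 1/537600
⇒ 3j(7 5 6; -2 1 1)² = 2916/323323, sgn -1
4πI² = N·(3j₀)²·(3jₘ)² = 2624400/14919047
I = +1·√(0.175909/4π) = 0.11831493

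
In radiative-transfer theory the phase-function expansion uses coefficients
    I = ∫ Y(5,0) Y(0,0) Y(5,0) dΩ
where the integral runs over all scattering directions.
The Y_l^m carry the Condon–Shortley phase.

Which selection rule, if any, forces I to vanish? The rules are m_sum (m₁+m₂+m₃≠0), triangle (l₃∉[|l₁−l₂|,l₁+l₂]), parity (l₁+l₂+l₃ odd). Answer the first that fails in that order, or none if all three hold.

m₁+m₂+m₃ = 0 + 0 + 0 = 0  ✓
triangle: |5−0|=5 ≤ l₃=5 ≤ 5+0=5  ✓
parity: l₁+l₂+l₃ = 10 is even  ✓

none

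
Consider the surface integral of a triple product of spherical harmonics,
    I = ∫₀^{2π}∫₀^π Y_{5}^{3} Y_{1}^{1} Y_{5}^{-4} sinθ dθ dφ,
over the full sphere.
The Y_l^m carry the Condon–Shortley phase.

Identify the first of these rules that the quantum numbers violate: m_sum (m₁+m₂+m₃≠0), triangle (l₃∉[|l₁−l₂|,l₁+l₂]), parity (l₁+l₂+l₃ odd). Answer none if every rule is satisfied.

parity

m₁+m₂+m₃ = 3 + 1 − 4 = 0  ✓
triangle: |5−1|=4 ≤ l₃=5 ≤ 5+1=6  ✓
parity: l₁+l₂+l₃ = 11 is odd  ✗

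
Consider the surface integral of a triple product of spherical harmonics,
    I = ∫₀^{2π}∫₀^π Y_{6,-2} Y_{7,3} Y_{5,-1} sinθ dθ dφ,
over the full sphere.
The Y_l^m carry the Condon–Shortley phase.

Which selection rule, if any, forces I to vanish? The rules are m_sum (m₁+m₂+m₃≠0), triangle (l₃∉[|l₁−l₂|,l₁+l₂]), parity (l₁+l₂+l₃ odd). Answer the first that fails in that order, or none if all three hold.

none

azimuthal sum: -2 + 3 − 1 = 0  ✓
1 ≤ 5 ≤ 13 (triangle on l)  ✓
L = 6 + 7 + 5 = 18 (even)  ✓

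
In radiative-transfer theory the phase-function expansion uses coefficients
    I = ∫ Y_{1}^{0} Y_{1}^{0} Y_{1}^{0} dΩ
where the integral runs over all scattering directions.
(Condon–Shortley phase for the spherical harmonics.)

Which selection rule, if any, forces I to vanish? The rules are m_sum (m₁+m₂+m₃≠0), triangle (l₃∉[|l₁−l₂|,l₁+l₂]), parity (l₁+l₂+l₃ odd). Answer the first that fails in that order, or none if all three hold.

parity

m₁+m₂+m₃ = 0 + 0 + 0 = 0  ✓
triangle: |1−1|=0 ≤ l₃=1 ≤ 1+1=2  ✓
parity: l₁+l₂+l₃ = 3 is odd  ✗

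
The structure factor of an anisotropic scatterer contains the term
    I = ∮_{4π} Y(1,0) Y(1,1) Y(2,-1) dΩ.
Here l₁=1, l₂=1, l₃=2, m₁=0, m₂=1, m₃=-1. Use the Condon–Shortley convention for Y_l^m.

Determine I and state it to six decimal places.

m-sum 0 ✓  L=4 even ✓  0≤2≤2 ✓
Π(2lᵢ+1) = 3×3×5 = 45
triangle coeff Δ(1,1,2) = 1/30
Σ_t [0,0]: t=0:+1/1 = 1/1
(3j)²=2/15 [(1 1 2; 0 0 0)], sign=+1
Σ_t [0,0]: t=0:+1/2 = 1/2
(3j)²=1/10 [(1 1 2; 0 1 -1)], sign=-1
⇒ 4πI² = 3/5
I = (-1)√(3/5/(4π)) = -0.21850969

-0.218510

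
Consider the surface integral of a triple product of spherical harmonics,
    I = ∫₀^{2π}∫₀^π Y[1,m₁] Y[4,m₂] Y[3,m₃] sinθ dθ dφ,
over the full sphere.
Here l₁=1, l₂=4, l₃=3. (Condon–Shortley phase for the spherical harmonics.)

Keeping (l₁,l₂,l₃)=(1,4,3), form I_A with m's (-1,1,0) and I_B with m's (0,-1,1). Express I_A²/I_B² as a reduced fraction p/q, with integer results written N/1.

2/3

Shared (l₁,l₂,l₃)=(1,4,3): N and (l;000)² cancel in I_A²/I_B².
A: Δ = 2!·0!·6!/9! = 1/252; Racah Σ t=2..2: t=2:+1/72 = 1/72; ⇒ 3j(1 4 3; -1 1 0)² = 5/126, sgn -1
B: Δ = 2!·0!·6!/9! = 1/252; Racah Σ t=1..1: t=1:−1/48 = -1/48; ⇒ 3j(1 4 3; 0 -1 1)² = 5/84, sgn -1
I_A²/I_B² = (5/126)/(5/84) = 2/3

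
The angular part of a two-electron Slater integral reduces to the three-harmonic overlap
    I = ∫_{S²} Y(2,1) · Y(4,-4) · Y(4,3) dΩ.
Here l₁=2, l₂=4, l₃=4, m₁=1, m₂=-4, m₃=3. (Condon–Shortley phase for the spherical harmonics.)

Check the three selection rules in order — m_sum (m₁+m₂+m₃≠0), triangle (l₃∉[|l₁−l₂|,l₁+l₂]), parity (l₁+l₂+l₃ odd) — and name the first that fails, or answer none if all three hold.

m₁+m₂+m₃ = 1 − 4 + 3 = 0  ✓
triangle: |2−4|=2 ≤ l₃=4 ≤ 2+4=6  ✓
parity: l₁+l₂+l₃ = 10 is even  ✓

none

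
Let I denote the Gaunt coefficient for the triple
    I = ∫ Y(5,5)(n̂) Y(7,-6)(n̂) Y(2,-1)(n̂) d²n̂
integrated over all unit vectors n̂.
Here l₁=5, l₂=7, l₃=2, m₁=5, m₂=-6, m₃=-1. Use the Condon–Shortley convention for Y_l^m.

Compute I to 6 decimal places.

0.000000

m-sum = 5 − 6 − 1 = -2 ≠ 0 ⇒ I = 0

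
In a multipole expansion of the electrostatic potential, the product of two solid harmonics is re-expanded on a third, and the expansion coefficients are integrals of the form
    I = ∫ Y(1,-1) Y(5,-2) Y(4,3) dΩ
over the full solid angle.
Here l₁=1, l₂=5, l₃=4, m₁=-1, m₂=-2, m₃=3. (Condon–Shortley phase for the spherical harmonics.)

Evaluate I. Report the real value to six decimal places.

Rules hold: Σm=0, L=10 even, 4≤4≤6.
N = 3·11·9 = 297
Δ = 2!·0!·8!/11! = 1/495
Racah Σ t=1..1: t=1:−1/576 = -1/576
⇒ 3j(1 5 4; 0 0 0)² = 5/99, sgn -1
Racah Σ t=2..2: t=2:+1/10080 = 1/10080
⇒ 3j(1 5 4; -1 -2 3)² = 1/165, sgn -1
4πI² = N·(3j₀)²·(3jₘ)² = 1/11
I = +1·√(0.0909091/4π) = 0.08505478

0.085055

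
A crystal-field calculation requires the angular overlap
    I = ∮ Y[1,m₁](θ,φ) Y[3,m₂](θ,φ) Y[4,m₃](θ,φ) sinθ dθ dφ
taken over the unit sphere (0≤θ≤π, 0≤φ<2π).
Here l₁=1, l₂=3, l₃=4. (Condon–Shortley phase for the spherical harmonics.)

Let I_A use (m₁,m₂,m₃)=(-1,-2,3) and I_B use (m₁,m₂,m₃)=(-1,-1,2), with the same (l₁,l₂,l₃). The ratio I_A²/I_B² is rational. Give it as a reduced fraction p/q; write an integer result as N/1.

Same 1,3,4: normalisation and zero-m 3j drop out of the ratio.
A: Δ: 0! 2! 6! / 9! → 1/252; sum: t=0:+1/240 = 1/240; 3j²(1 3 4; -1 -2 3) = Δ·Π!·Σ² = 1/12  (sign -1)
B: Δ: 0! 2! 6! / 9! → 1/252; sum: t=0:+1/96 = 1/96; 3j²(1 3 4; -1 -1 2) = Δ·Π!·Σ² = 5/84  (sign +1)
I_A²/I_B² = (1/12)/(5/84) = 7/5

7/5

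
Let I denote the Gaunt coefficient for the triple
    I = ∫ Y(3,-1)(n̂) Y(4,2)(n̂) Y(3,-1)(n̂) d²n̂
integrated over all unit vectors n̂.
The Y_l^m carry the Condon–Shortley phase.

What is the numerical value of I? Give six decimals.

0.162193

Checks pass: Σm=0; 10 even; l₃=3∈[1,7].
(2·3+1)(2·4+1)(2·3+1) = 441
Δ: 4! 2! 4! / 11! → 1/34650
sum: t=1:−1/72 t=2:+1/16 t=3:−1/72 = 5/144
3j²(3 4 3; 0 0 0) = Δ·Π!·Σ² = 2/77  (sign -1)
sum: t=2:+1/192 t=3:−1/36 t=4:+1/192 = -5/288
3j²(3 4 3; -1 2 -1) = Δ·Π!·Σ² = 20/693  (sign -1)
combine: 4πI² = 441·2/77·20/693 = 40/121
take √, sign +1: I = 0.16219310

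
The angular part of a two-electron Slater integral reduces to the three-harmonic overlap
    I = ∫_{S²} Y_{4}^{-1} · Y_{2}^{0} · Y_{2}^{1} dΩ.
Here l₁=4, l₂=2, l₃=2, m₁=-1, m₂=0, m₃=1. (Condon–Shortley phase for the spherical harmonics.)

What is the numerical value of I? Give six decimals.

-0.220728

Rules hold: Σm=0, L=8 even, 2≤2≤6.
N = 9·5·5 = 225
Δ = 4!·4!·0!/9! = 1/630
Racah Σ t=2..2: t=2:+1/16 = 1/16
⇒ 3j(4 2 2; 0 0 0)² = 2/35, sgn +1
Racah Σ t=2..2: t=2:+1/24 = 1/24
⇒ 3j(4 2 2; -1 0 1)² = 1/21, sgn -1
4πI² = N·(3j₀)²·(3jₘ)² = 30/49
I = -1·√(0.612245/4π) = -0.22072812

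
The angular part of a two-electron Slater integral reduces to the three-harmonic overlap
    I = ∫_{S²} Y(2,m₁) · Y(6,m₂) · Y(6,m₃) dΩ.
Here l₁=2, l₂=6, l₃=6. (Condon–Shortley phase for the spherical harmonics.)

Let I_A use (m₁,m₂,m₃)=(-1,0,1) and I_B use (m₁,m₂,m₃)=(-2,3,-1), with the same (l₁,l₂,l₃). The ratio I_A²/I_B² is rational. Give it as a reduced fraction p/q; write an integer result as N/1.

l's match ⇒ only the (l;m) 3-j factors differ between A and B.
A: triangle coeff Δ(2,6,6) = 1/90090; Σ_t [1,2]: t=1:−1/28800 t=2:+1/34560 = -1/172800; (3j)²=1/1430 [(2 6 6; -1 0 1)], sign=+1
B: triangle coeff Δ(2,6,6) = 1/90090; Σ_t [2,2]: t=2:+1/120960 = 1/120960; (3j)²=24/1001 [(2 6 6; -2 3 -1)], sign=-1
I_A²/I_B² = (1/1430)/(24/1001) = 7/240

7/240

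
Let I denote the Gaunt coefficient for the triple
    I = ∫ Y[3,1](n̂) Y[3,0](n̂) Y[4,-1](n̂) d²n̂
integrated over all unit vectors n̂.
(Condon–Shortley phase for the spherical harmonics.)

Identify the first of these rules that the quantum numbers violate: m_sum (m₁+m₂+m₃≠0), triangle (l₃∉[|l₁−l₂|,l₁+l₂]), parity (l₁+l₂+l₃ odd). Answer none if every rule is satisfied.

none

m₁+m₂+m₃ = 1 + 0 − 1 = 0  ✓
triangle: |3−3|=0 ≤ l₃=4 ≤ 3+3=6  ✓
parity: l₁+l₂+l₃ = 10 is even  ✓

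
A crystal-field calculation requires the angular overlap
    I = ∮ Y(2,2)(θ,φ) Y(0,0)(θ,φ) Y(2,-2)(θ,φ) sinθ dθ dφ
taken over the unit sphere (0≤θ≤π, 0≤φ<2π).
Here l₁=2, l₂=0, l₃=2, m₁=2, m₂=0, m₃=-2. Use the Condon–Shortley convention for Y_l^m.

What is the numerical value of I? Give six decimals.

0.282095

Checks pass: Σm=0; 4 even; l₃=2∈[2,2].
(2·2+1)(2·0+1)(2·2+1) = 25
Δ: 0! 4! 0! / 5! → 1/5
sum: t=0:+1/4 = 1/4
3j²(2 0 2; 0 0 0) = Δ·Π!·Σ² = 1/5  (sign +1)
sum: t=0:+1/24 = 1/24
3j²(2 0 2; 2 0 -2) = Δ·Π!·Σ² = 1/5  (sign +1)
combine: 4πI² = 25·1/5·1/5 = 1/1
take √, sign +1: I = 0.28209479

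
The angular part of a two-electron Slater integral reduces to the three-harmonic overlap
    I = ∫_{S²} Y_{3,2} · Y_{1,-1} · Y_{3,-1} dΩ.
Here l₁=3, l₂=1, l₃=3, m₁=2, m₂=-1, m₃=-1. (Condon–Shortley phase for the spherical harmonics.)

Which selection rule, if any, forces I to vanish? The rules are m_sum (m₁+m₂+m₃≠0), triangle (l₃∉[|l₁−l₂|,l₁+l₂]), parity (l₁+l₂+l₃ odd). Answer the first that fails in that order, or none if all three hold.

parity

Σmᵢ = 0  ✓
l₃∈[|l₁−l₂|,l₁+l₂]=[2,4], have l₃=3  ✓
Σlᵢ = 7 ⇒ odd  ✗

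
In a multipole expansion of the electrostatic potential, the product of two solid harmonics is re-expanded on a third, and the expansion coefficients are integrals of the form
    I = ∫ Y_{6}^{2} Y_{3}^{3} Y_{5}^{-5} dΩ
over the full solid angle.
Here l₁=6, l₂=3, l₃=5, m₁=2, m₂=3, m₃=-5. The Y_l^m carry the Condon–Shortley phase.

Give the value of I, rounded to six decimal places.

-0.036034

m-sum 0 ✓  L=14 even ✓  3≤5≤9 ✓
Π(2lᵢ+1) = 13×7×11 = 1001
triangle coeff Δ(6,3,5) = 1/675675
Σ_t [1,3]: t=1:−1/8640 t=2:+1/2304 t=3:−1/8640 = 7/34560
(3j)²=7/429 [(6 3 5; 0 0 0)], sign=-1
Σ_t [4,4]: t=4:+1/1935360 = 1/1935360
(3j)²=1/1001 [(6 3 5; 2 3 -5)], sign=+1
⇒ 4πI² = 7/429
I = (-1)√(7/429/(4π)) = -0.03603425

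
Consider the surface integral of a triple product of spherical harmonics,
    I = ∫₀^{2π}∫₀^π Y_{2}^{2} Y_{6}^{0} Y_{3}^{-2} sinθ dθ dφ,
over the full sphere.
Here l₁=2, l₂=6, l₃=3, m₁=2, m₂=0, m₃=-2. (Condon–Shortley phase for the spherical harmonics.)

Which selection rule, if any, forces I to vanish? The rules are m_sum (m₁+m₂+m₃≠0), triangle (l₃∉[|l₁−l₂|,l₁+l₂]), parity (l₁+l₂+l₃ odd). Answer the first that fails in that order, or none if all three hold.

m₁+m₂+m₃ = 2 + 0 − 2 = 0  ✓
triangle: |2−6|=4 ≤ l₃=3 ≤ 2+6=8  ✗
parity: l₁+l₂+l₃ = 11 is odd

triangle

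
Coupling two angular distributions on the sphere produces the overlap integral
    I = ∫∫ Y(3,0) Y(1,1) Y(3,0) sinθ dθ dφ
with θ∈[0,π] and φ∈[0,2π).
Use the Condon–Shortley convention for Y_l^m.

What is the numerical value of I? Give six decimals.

m-sum = 0 + 1 + 0 = 1 ≠ 0 ⇒ I = 0

0.000000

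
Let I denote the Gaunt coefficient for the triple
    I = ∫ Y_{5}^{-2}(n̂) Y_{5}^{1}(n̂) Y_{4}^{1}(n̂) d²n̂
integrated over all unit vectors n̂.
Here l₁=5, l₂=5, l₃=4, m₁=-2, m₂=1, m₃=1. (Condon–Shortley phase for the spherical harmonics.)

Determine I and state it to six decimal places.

0.128377

Rules hold: Σm=0, L=14 even, 0≤4≤10.
N = 11·11·9 = 1089
Δ = 6!·4!·4!/15! = 1/3153150
Racah Σ t=1..5: t=1:−1/69120 t=2:+1/1728 t=3:−1/576 t=4:+1/1728 t=5:−1/69120 = -7/11520
⇒ 3j(5 5 4; 0 0 0)² = 2/143, sgn -1
Racah Σ t=3..6: t=3:−1/5184 t=4:+1/1152 t=5:−1/2880 t=6:+1/103680 = 7/20736
⇒ 3j(5 5 4; -2 1 1)² = 35/2574, sgn -1
4πI² = N·(3j₀)²·(3jₘ)² = 35/169
I = +1·√(0.207101/4π) = 0.12837656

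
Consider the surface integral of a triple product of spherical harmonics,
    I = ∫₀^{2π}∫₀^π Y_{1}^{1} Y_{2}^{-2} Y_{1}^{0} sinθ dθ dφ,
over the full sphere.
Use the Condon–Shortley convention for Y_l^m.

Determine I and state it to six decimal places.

1 − 2 + 0 = -1 ≠ 0: azimuthal integral kills it; I = 0

0.000000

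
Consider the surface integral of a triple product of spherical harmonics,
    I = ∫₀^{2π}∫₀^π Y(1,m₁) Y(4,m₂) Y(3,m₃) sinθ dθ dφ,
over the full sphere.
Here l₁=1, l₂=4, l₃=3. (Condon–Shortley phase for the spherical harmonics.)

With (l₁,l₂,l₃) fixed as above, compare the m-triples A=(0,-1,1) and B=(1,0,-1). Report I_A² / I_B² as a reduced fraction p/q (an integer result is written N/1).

5/2

l's match ⇒ only the (l;m) 3-j factors differ between A and B.
A: triangle coeff Δ(1,4,3) = 1/252; Σ_t [1,1]: t=1:−1/48 = -1/48; (3j)²=5/84 [(1 4 3; 0 -1 1)], sign=-1
B: triangle coeff Δ(1,4,3) = 1/252; Σ_t [0,0]: t=0:+1/96 = 1/96; (3j)²=1/42 [(1 4 3; 1 0 -1)], sign=+1
I_A²/I_B² = (5/84)/(1/42) = 5/2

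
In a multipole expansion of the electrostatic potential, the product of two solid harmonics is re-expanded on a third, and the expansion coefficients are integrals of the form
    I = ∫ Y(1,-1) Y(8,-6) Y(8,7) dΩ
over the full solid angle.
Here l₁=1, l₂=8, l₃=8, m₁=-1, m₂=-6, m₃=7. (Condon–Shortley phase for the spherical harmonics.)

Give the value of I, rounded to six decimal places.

Σlᵢ=17 odd — θ-integrand is odd under cosθ→−cosθ; I=0

0.000000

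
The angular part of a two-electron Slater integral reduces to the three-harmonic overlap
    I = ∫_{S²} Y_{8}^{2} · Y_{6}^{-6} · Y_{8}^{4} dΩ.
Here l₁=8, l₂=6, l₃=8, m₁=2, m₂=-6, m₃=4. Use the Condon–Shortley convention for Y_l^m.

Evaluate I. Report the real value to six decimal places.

Checks pass: Σm=0; 22 even; l₃=8∈[2,14].
(2·8+1)(2·6+1)(2·8+1) = 3757
Δ: 6! 10! 6! / 23! → 1/13742520792
sum: t=0:+1/41803776000 t=1:−1/435456000 t=2:+1/39813120 t=3:−1/18662400 t=4:+1/39813120 t=5:−1/435456000 t=6:+1/41803776000 = -11/1393459200
3j²(8 6 8; 0 0 0) = Δ·Π!·Σ² = 600/96577  (sign -1)
sum: t=0:+1/8957952000 = 1/8957952000
3j²(8 6 8; 2 -6 4) = Δ·Π!·Σ² = 1260/96577  (sign +1)
combine: 4πI² = 3757·600/96577·1260/96577 = 756000/2482597
take √, sign -1: I = -0.15566926

-0.155669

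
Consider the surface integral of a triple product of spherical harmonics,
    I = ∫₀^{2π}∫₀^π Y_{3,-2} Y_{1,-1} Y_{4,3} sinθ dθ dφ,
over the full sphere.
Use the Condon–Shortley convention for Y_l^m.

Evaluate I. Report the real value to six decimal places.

Checks pass: Σm=0; 8 even; l₃=4∈[2,4].
(2·3+1)(2·1+1)(2·4+1) = 189
Δ: 0! 6! 2! / 9! → 1/252
sum: t=0:+1/36 = 1/36
3j²(3 1 4; 0 0 0) = Δ·Π!·Σ² = 4/63  (sign +1)
sum: t=0:+1/240 = 1/240
3j²(3 1 4; -2 -1 3) = Δ·Π!·Σ² = 1/12  (sign -1)
combine: 4πI² = 189·4/63·1/12 = 1/1
take √, sign -1: I = -0.28209479

-0.282095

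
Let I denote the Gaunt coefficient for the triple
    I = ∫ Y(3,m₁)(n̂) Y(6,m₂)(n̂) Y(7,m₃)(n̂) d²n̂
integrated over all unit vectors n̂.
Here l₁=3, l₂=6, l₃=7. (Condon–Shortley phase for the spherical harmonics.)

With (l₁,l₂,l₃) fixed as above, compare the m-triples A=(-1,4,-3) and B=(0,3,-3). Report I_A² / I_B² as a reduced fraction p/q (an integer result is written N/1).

Shared (l₁,l₂,l₃)=(3,6,7): N and (l;000)² cancel in I_A²/I_B².
A: Δ = 2!·4!·10!/17! = 1/2042040; Racah Σ t=0..2: t=0:+1/174182400 t=1:−1/2177280 t=2:+1/645120 = 191/174182400; ⇒ 3j(3 6 7; -1 4 -3)² = 36481/2042040, sgn +1
B: Δ = 2!·4!·10!/17! = 1/2042040; Racah Σ t=0..2: t=0:+1/4354560 t=1:−1/322560 t=2:+1/362880 = -1/8709120; ⇒ 3j(3 6 7; 0 3 -3)² = 3/68068, sgn -1
I_A²/I_B² = (36481/2042040)/(3/68068) = 36481/90

36481/90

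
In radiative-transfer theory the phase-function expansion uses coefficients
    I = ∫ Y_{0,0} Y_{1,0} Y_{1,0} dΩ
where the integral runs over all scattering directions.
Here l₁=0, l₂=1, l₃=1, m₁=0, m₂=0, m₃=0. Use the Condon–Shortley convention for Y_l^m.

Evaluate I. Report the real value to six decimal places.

Rules hold: Σm=0, L=2 even, 1≤1≤1.
N = 1·3·3 = 9
Δ = 0!·0!·2!/3! = 1/3
Racah Σ t=0..0: t=0:+1/1 = 1/1
⇒ 3j(0 1 1; 0 0 0)² = 1/3, sgn -1
(m-triple is (0,0,0) — same symbol as above.)
4πI² = N·(3j₀)²·(3jₘ)² = 1/1
I = +1·√(1/4π) = 0.28209479

0.282095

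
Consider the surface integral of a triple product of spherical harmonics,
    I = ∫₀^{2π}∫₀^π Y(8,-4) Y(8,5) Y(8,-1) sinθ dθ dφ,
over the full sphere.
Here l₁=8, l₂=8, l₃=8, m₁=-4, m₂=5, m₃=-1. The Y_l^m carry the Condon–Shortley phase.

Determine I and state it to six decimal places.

0.109615

m-sum 0 ✓  L=24 even ✓  0≤8≤16 ✓
Π(2lᵢ+1) = 17×17×17 = 4913
triangle coeff Δ(8,8,8) = 1/236637794250
Σ_t [0,8]: t=0:+1/65548320768000 t=1:−1/128024064000 t=2:+1/2985984000 t=3:−1/373248000 t=4:+1/191102976 t=5:−1/373248000 t=6:+1/2985984000 t=7:−1/128024064000 t=8:+1/65548320768000 = 11/20808990720
(3j)²=490/96577 [(8 8 8; 0 0 0)], sign=+1
Σ_t [5,8]: t=5:−1/146313216000 t=6:+1/10450944000 t=7:−1/5225472000 t=8:+1/16721510400 = -1/23410114560
(3j)²=45/7429 [(8 8 8; -4 5 -1)], sign=+1
⇒ 4πI² = 374850/2482597
I = (+1)√(374850/2482597/(4π)) = 0.10961518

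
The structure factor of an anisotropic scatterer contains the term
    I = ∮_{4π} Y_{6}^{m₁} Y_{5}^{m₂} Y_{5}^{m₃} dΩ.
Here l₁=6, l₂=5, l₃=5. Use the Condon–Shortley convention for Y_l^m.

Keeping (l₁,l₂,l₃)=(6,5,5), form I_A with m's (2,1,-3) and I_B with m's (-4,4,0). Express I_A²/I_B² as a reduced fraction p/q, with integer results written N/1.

l's match ⇒ only the (l;m) 3-j factors differ between A and B.
A: triangle coeff Δ(6,5,5) = 1/28588560; Σ_t [2,4]: t=2:+1/55296 t=3:−1/25920 t=4:+1/138240 = -11/829440; (3j)²=11/1326 [(6 5 5; 2 1 -3)], sign=-1
B: triangle coeff Δ(6,5,5) = 1/28588560; Σ_t [5,6]: t=5:−1/345600 t=6:+1/207360 = 1/518400; (3j)²=12/2431 [(6 5 5; -4 4 0)], sign=-1
I_A²/I_B² = (11/1326)/(12/2431) = 121/72

121/72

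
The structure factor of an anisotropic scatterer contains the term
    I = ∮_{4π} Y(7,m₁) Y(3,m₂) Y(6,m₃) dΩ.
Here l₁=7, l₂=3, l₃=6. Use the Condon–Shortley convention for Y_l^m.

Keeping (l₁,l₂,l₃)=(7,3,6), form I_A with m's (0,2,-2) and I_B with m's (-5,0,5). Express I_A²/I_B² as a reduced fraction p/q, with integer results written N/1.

2500/2541

Same 7,3,6: normalisation and zero-m 3j drop out of the ratio.
A: Δ: 4! 10! 2! / 17! → 1/2042040; sum: t=3:−1/207360 t=4:+1/725760 = -1/290304; 3j²(7 3 6; 0 2 -2) = Δ·Π!·Σ² = 125/7293  (sign -1)
B: Δ: 4! 10! 2! / 17! → 1/2042040; sum: t=2:+1/14515200 t=3:−1/4354560 = -1/6220800; 3j²(7 3 6; -5 0 5) = Δ·Π!·Σ² = 77/4420  (sign +1)
I_A²/I_B² = (125/7293)/(77/4420) = 2500/2541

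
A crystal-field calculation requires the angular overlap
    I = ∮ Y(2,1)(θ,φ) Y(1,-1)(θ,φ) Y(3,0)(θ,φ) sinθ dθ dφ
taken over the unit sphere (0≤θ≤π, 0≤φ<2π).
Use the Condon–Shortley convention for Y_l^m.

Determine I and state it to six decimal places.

0.143048

Checks pass: Σm=0; 6 even; l₃=3∈[1,3].
(2·2+1)(2·1+1)(2·3+1) = 105
Δ: 0! 4! 2! / 7! → 1/105
sum: t=0:+1/4 = 1/4
3j²(2 1 3; 0 0 0) = Δ·Π!·Σ² = 3/35  (sign -1)
sum: t=0:+1/12 = 1/12
3j²(2 1 3; 1 -1 0) = Δ·Π!·Σ² = 1/35  (sign -1)
combine: 4πI² = 105·3/35·1/35 = 9/35
take √, sign +1: I = 0.14304817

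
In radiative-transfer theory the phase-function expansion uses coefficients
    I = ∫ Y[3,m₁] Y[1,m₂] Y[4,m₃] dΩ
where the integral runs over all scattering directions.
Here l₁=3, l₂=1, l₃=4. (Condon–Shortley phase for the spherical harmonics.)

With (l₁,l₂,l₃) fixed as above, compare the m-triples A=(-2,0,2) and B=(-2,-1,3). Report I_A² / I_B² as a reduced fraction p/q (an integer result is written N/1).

4/7

l's match ⇒ only the (l;m) 3-j factors differ between A and B.
A: triangle coeff Δ(3,1,4) = 1/252; Σ_t [0,0]: t=0:+1/120 = 1/120; (3j)²=1/21 [(3 1 4; -2 0 2)], sign=+1
B: triangle coeff Δ(3,1,4) = 1/252; Σ_t [0,0]: t=0:+1/240 = 1/240; (3j)²=1/12 [(3 1 4; -2 -1 3)], sign=-1
I_A²/I_B² = (1/21)/(1/12) = 4/7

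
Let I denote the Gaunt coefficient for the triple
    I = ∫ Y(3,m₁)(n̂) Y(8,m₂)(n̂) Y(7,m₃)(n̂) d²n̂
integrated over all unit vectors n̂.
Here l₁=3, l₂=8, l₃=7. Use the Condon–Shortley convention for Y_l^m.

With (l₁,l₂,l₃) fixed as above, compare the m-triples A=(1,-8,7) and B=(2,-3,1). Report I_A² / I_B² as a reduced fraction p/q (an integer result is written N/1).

16562/495

Shared (l₁,l₂,l₃)=(3,8,7): N and (l;000)² cancel in I_A²/I_B².
A: Δ = 4!·2!·12!/19! = 1/5290740; Racah Σ t=0..0: t=0:+1/22992076800 = 1/22992076800; ⇒ 3j(3 8 7; 1 -8 7)² = 91/2907, sgn +1
B: Δ = 4!·2!·12!/19! = 1/5290740; Racah Σ t=0..1: t=0:+1/14515200 t=1:−1/11612160 = -1/58060800; ⇒ 3j(3 8 7; 2 -3 1)² = 55/58786, sgn -1
I_A²/I_B² = (91/2907)/(55/58786) = 16562/495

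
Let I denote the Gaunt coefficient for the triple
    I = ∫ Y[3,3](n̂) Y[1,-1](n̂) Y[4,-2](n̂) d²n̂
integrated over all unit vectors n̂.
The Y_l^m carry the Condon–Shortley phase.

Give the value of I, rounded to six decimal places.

0.061558

Rules hold: Σm=0, L=8 even, 2≤4≤4.
N = 7·3·9 = 189
Δ = 0!·6!·2!/9! = 1/252
Racah Σ t=0..0: t=0:+1/36 = 1/36
⇒ 3j(3 1 4; 0 0 0)² = 4/63, sgn +1
Racah Σ t=0..0: t=0:+1/1440 = 1/1440
⇒ 3j(3 1 4; 3 -1 -2)² = 1/252, sgn +1
4πI² = N·(3j₀)²·(3jₘ)² = 1/21
I = +1·√(0.047619/4π) = 0.06155813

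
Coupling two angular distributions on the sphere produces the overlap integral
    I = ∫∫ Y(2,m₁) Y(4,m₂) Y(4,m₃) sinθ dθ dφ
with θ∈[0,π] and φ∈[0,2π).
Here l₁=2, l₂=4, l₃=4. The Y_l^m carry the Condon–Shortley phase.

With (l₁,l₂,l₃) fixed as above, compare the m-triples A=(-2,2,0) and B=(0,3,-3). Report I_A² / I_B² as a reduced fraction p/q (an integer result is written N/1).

540/49

Same 2,4,4: normalisation and zero-m 3j drop out of the ratio.
A: Δ: 2! 2! 6! / 11! → 1/13860; sum: t=2:+1/192 = 1/192; 3j²(2 4 4; -2 2 0) = Δ·Π!·Σ² = 3/77  (sign +1)
B: Δ: 2! 2! 6! / 11! → 1/13860; sum: t=1:−1/720 t=2:+1/480 = 1/1440; 3j²(2 4 4; 0 3 -3) = Δ·Π!·Σ² = 7/1980  (sign -1)
I_A²/I_B² = (3/77)/(7/1980) = 540/49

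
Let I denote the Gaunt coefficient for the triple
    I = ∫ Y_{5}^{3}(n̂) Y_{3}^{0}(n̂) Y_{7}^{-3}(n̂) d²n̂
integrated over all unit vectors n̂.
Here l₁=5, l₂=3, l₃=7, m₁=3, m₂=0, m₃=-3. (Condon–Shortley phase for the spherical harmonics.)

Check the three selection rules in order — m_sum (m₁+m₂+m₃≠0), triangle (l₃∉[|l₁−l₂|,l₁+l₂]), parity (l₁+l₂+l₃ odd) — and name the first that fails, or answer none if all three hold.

parity

azimuthal sum: 3 + 0 − 3 = 0  ✓
2 ≤ 7 ≤ 8 (triangle on l)  ✓
L = 5 + 3 + 7 = 15 (odd)  ✗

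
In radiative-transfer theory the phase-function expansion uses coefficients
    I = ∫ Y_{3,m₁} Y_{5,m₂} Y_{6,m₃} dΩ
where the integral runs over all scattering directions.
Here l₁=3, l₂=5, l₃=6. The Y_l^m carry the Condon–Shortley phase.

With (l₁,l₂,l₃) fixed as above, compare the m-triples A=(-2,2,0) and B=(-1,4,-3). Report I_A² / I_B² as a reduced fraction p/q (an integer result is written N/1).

Shared (l₁,l₂,l₃)=(3,5,6): N and (l;000)² cancel in I_A²/I_B².
A: Δ = 2!·4!·8!/15! = 1/675675; Racah Σ t=1..2: t=1:−1/34560 t=2:+1/8640 = 1/11520; ⇒ 3j(3 5 6; -2 2 0)² = 3/143, sgn +1
B: Δ = 2!·4!·8!/15! = 1/675675; Racah Σ t=1..2: t=1:−1/241920 t=2:+1/40320 = 1/48384; ⇒ 3j(3 5 6; -1 4 -3)² = 24/1001, sgn -1
I_A²/I_B² = (3/143)/(24/1001) = 7/8

7/8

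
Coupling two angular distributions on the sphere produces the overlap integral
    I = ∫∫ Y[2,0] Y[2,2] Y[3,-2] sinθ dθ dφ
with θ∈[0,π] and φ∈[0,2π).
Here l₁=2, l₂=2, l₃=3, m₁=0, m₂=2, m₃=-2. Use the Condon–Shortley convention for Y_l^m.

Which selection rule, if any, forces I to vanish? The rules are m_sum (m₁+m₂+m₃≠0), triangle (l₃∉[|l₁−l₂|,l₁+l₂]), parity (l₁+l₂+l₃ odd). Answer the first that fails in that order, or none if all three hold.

azimuthal sum: 0 + 2 − 2 = 0  ✓
0 ≤ 3 ≤ 4 (triangle on l)  ✓
L = 2 + 2 + 3 = 7 (odd)  ✗

parity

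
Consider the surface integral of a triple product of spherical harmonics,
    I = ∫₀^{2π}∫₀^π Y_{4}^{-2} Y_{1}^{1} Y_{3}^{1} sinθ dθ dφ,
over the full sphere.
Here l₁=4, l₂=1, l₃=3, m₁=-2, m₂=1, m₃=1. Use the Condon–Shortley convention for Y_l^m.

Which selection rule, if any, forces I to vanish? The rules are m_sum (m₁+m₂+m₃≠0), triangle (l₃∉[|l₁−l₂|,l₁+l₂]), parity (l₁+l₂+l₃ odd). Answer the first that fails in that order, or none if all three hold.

none

Σmᵢ = 0  ✓
l₃∈[|l₁−l₂|,l₁+l₂]=[3,5], have l₃=3  ✓
Σlᵢ = 8 ⇒ even  ✓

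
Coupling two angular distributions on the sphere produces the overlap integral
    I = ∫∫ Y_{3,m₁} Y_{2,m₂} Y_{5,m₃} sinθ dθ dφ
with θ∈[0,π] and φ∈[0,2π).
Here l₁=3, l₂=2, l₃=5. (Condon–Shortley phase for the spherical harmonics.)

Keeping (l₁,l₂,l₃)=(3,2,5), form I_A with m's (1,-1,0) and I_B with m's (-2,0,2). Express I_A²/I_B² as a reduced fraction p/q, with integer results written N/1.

Shared (l₁,l₂,l₃)=(3,2,5): N and (l;000)² cancel in I_A²/I_B².
A: Δ = 0!·6!·4!/11! = 1/2310; Racah Σ t=0..0: t=0:+1/288 = 1/288; ⇒ 3j(3 2 5; 1 -1 0)² = 5/231, sgn -1
B: Δ = 0!·6!·4!/11! = 1/2310; Racah Σ t=0..0: t=0:+1/480 = 1/480; ⇒ 3j(3 2 5; -2 0 2)² = 3/110, sgn -1
I_A²/I_B² = (5/231)/(3/110) = 50/63

50/63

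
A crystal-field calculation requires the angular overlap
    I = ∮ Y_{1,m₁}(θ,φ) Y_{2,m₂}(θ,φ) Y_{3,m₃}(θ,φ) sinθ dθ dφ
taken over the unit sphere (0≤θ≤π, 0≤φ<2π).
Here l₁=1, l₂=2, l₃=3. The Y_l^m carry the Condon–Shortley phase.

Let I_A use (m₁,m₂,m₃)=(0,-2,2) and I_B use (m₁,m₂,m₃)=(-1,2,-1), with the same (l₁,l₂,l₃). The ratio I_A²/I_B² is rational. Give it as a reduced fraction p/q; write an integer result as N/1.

Same 1,2,3: normalisation and zero-m 3j drop out of the ratio.
A: Δ: 0! 2! 4! / 7! → 1/105; sum: t=0:+1/24 = 1/24; 3j²(1 2 3; 0 -2 2) = Δ·Π!·Σ² = 1/21  (sign -1)
B: Δ: 0! 2! 4! / 7! → 1/105; sum: t=0:+1/48 = 1/48; 3j²(1 2 3; -1 2 -1) = Δ·Π!·Σ² = 1/105  (sign +1)
I_A²/I_B² = (1/21)/(1/105) = 5/1

5/1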